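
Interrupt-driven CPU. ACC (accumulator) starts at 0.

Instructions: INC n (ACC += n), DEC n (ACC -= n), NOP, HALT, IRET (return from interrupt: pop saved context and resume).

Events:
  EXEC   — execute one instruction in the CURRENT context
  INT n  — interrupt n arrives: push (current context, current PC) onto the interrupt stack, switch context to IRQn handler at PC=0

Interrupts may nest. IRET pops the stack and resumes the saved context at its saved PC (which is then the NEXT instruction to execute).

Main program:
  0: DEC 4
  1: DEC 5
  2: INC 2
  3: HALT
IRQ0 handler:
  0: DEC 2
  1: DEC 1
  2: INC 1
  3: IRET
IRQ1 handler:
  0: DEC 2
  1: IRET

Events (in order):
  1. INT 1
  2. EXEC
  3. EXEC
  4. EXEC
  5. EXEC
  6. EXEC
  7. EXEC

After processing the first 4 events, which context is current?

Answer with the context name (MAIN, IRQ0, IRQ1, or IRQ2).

Answer: MAIN

Derivation:
Event 1 (INT 1): INT 1 arrives: push (MAIN, PC=0), enter IRQ1 at PC=0 (depth now 1)
Event 2 (EXEC): [IRQ1] PC=0: DEC 2 -> ACC=-2
Event 3 (EXEC): [IRQ1] PC=1: IRET -> resume MAIN at PC=0 (depth now 0)
Event 4 (EXEC): [MAIN] PC=0: DEC 4 -> ACC=-6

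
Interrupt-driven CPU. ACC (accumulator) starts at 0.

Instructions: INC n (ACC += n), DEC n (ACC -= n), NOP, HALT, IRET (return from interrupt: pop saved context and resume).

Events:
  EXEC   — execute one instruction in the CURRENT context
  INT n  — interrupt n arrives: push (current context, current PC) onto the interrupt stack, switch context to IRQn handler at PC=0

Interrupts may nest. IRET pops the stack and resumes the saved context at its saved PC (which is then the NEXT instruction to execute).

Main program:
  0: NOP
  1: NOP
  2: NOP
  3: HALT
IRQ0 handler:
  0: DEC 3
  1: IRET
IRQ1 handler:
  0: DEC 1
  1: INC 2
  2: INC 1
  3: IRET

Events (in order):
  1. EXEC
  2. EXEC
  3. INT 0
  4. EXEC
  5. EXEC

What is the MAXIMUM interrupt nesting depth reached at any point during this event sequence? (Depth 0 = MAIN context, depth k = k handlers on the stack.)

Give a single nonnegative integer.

Event 1 (EXEC): [MAIN] PC=0: NOP [depth=0]
Event 2 (EXEC): [MAIN] PC=1: NOP [depth=0]
Event 3 (INT 0): INT 0 arrives: push (MAIN, PC=2), enter IRQ0 at PC=0 (depth now 1) [depth=1]
Event 4 (EXEC): [IRQ0] PC=0: DEC 3 -> ACC=-3 [depth=1]
Event 5 (EXEC): [IRQ0] PC=1: IRET -> resume MAIN at PC=2 (depth now 0) [depth=0]
Max depth observed: 1

Answer: 1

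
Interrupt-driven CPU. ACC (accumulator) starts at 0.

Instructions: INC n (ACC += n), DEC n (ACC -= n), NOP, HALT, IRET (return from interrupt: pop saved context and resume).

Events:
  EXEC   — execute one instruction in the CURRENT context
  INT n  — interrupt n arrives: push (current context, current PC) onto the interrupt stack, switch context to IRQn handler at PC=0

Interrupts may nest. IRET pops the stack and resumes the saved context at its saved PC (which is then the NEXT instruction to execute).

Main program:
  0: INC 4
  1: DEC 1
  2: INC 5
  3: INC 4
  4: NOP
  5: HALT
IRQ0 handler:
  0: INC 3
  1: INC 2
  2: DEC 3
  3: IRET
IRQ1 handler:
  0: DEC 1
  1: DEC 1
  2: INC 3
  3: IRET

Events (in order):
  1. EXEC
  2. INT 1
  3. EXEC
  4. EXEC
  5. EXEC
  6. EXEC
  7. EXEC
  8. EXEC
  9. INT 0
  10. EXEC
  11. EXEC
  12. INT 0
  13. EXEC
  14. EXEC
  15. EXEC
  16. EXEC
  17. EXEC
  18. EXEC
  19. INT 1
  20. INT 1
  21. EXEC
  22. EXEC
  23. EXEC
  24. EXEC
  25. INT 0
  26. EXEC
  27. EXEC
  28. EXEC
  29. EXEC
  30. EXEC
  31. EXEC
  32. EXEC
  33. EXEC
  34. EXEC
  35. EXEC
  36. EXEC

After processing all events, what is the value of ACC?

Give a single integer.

Answer: 21

Derivation:
Event 1 (EXEC): [MAIN] PC=0: INC 4 -> ACC=4
Event 2 (INT 1): INT 1 arrives: push (MAIN, PC=1), enter IRQ1 at PC=0 (depth now 1)
Event 3 (EXEC): [IRQ1] PC=0: DEC 1 -> ACC=3
Event 4 (EXEC): [IRQ1] PC=1: DEC 1 -> ACC=2
Event 5 (EXEC): [IRQ1] PC=2: INC 3 -> ACC=5
Event 6 (EXEC): [IRQ1] PC=3: IRET -> resume MAIN at PC=1 (depth now 0)
Event 7 (EXEC): [MAIN] PC=1: DEC 1 -> ACC=4
Event 8 (EXEC): [MAIN] PC=2: INC 5 -> ACC=9
Event 9 (INT 0): INT 0 arrives: push (MAIN, PC=3), enter IRQ0 at PC=0 (depth now 1)
Event 10 (EXEC): [IRQ0] PC=0: INC 3 -> ACC=12
Event 11 (EXEC): [IRQ0] PC=1: INC 2 -> ACC=14
Event 12 (INT 0): INT 0 arrives: push (IRQ0, PC=2), enter IRQ0 at PC=0 (depth now 2)
Event 13 (EXEC): [IRQ0] PC=0: INC 3 -> ACC=17
Event 14 (EXEC): [IRQ0] PC=1: INC 2 -> ACC=19
Event 15 (EXEC): [IRQ0] PC=2: DEC 3 -> ACC=16
Event 16 (EXEC): [IRQ0] PC=3: IRET -> resume IRQ0 at PC=2 (depth now 1)
Event 17 (EXEC): [IRQ0] PC=2: DEC 3 -> ACC=13
Event 18 (EXEC): [IRQ0] PC=3: IRET -> resume MAIN at PC=3 (depth now 0)
Event 19 (INT 1): INT 1 arrives: push (MAIN, PC=3), enter IRQ1 at PC=0 (depth now 1)
Event 20 (INT 1): INT 1 arrives: push (IRQ1, PC=0), enter IRQ1 at PC=0 (depth now 2)
Event 21 (EXEC): [IRQ1] PC=0: DEC 1 -> ACC=12
Event 22 (EXEC): [IRQ1] PC=1: DEC 1 -> ACC=11
Event 23 (EXEC): [IRQ1] PC=2: INC 3 -> ACC=14
Event 24 (EXEC): [IRQ1] PC=3: IRET -> resume IRQ1 at PC=0 (depth now 1)
Event 25 (INT 0): INT 0 arrives: push (IRQ1, PC=0), enter IRQ0 at PC=0 (depth now 2)
Event 26 (EXEC): [IRQ0] PC=0: INC 3 -> ACC=17
Event 27 (EXEC): [IRQ0] PC=1: INC 2 -> ACC=19
Event 28 (EXEC): [IRQ0] PC=2: DEC 3 -> ACC=16
Event 29 (EXEC): [IRQ0] PC=3: IRET -> resume IRQ1 at PC=0 (depth now 1)
Event 30 (EXEC): [IRQ1] PC=0: DEC 1 -> ACC=15
Event 31 (EXEC): [IRQ1] PC=1: DEC 1 -> ACC=14
Event 32 (EXEC): [IRQ1] PC=2: INC 3 -> ACC=17
Event 33 (EXEC): [IRQ1] PC=3: IRET -> resume MAIN at PC=3 (depth now 0)
Event 34 (EXEC): [MAIN] PC=3: INC 4 -> ACC=21
Event 35 (EXEC): [MAIN] PC=4: NOP
Event 36 (EXEC): [MAIN] PC=5: HALT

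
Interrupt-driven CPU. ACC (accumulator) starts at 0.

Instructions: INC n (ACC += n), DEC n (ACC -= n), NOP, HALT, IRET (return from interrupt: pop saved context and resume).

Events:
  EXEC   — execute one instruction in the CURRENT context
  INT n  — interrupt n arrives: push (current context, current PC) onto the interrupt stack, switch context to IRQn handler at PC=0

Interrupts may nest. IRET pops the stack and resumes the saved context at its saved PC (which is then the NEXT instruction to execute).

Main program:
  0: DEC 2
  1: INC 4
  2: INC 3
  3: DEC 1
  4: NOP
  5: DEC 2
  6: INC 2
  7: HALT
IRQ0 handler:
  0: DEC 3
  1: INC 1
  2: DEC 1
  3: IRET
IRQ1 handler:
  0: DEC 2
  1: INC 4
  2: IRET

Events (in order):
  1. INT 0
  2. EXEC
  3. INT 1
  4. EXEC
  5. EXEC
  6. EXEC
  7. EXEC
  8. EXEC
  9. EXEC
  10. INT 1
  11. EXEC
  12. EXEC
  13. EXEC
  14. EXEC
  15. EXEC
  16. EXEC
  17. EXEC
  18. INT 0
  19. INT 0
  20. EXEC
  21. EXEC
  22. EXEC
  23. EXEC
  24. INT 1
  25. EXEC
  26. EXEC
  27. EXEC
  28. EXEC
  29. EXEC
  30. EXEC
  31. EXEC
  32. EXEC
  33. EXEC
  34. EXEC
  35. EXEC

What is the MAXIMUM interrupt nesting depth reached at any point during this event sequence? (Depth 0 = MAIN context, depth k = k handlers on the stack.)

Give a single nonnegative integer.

Answer: 2

Derivation:
Event 1 (INT 0): INT 0 arrives: push (MAIN, PC=0), enter IRQ0 at PC=0 (depth now 1) [depth=1]
Event 2 (EXEC): [IRQ0] PC=0: DEC 3 -> ACC=-3 [depth=1]
Event 3 (INT 1): INT 1 arrives: push (IRQ0, PC=1), enter IRQ1 at PC=0 (depth now 2) [depth=2]
Event 4 (EXEC): [IRQ1] PC=0: DEC 2 -> ACC=-5 [depth=2]
Event 5 (EXEC): [IRQ1] PC=1: INC 4 -> ACC=-1 [depth=2]
Event 6 (EXEC): [IRQ1] PC=2: IRET -> resume IRQ0 at PC=1 (depth now 1) [depth=1]
Event 7 (EXEC): [IRQ0] PC=1: INC 1 -> ACC=0 [depth=1]
Event 8 (EXEC): [IRQ0] PC=2: DEC 1 -> ACC=-1 [depth=1]
Event 9 (EXEC): [IRQ0] PC=3: IRET -> resume MAIN at PC=0 (depth now 0) [depth=0]
Event 10 (INT 1): INT 1 arrives: push (MAIN, PC=0), enter IRQ1 at PC=0 (depth now 1) [depth=1]
Event 11 (EXEC): [IRQ1] PC=0: DEC 2 -> ACC=-3 [depth=1]
Event 12 (EXEC): [IRQ1] PC=1: INC 4 -> ACC=1 [depth=1]
Event 13 (EXEC): [IRQ1] PC=2: IRET -> resume MAIN at PC=0 (depth now 0) [depth=0]
Event 14 (EXEC): [MAIN] PC=0: DEC 2 -> ACC=-1 [depth=0]
Event 15 (EXEC): [MAIN] PC=1: INC 4 -> ACC=3 [depth=0]
Event 16 (EXEC): [MAIN] PC=2: INC 3 -> ACC=6 [depth=0]
Event 17 (EXEC): [MAIN] PC=3: DEC 1 -> ACC=5 [depth=0]
Event 18 (INT 0): INT 0 arrives: push (MAIN, PC=4), enter IRQ0 at PC=0 (depth now 1) [depth=1]
Event 19 (INT 0): INT 0 arrives: push (IRQ0, PC=0), enter IRQ0 at PC=0 (depth now 2) [depth=2]
Event 20 (EXEC): [IRQ0] PC=0: DEC 3 -> ACC=2 [depth=2]
Event 21 (EXEC): [IRQ0] PC=1: INC 1 -> ACC=3 [depth=2]
Event 22 (EXEC): [IRQ0] PC=2: DEC 1 -> ACC=2 [depth=2]
Event 23 (EXEC): [IRQ0] PC=3: IRET -> resume IRQ0 at PC=0 (depth now 1) [depth=1]
Event 24 (INT 1): INT 1 arrives: push (IRQ0, PC=0), enter IRQ1 at PC=0 (depth now 2) [depth=2]
Event 25 (EXEC): [IRQ1] PC=0: DEC 2 -> ACC=0 [depth=2]
Event 26 (EXEC): [IRQ1] PC=1: INC 4 -> ACC=4 [depth=2]
Event 27 (EXEC): [IRQ1] PC=2: IRET -> resume IRQ0 at PC=0 (depth now 1) [depth=1]
Event 28 (EXEC): [IRQ0] PC=0: DEC 3 -> ACC=1 [depth=1]
Event 29 (EXEC): [IRQ0] PC=1: INC 1 -> ACC=2 [depth=1]
Event 30 (EXEC): [IRQ0] PC=2: DEC 1 -> ACC=1 [depth=1]
Event 31 (EXEC): [IRQ0] PC=3: IRET -> resume MAIN at PC=4 (depth now 0) [depth=0]
Event 32 (EXEC): [MAIN] PC=4: NOP [depth=0]
Event 33 (EXEC): [MAIN] PC=5: DEC 2 -> ACC=-1 [depth=0]
Event 34 (EXEC): [MAIN] PC=6: INC 2 -> ACC=1 [depth=0]
Event 35 (EXEC): [MAIN] PC=7: HALT [depth=0]
Max depth observed: 2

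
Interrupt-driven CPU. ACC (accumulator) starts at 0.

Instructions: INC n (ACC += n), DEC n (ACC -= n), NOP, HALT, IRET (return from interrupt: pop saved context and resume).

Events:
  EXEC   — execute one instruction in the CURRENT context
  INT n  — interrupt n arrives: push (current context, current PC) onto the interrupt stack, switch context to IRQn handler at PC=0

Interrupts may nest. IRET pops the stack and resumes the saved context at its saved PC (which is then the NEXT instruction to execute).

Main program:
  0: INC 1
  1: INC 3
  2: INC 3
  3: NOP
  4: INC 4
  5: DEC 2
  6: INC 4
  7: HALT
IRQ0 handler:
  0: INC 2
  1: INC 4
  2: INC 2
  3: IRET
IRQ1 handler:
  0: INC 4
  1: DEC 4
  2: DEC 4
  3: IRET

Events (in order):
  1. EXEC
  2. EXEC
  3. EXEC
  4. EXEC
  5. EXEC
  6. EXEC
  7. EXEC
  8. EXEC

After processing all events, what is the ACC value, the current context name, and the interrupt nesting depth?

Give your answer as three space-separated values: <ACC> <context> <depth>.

Event 1 (EXEC): [MAIN] PC=0: INC 1 -> ACC=1
Event 2 (EXEC): [MAIN] PC=1: INC 3 -> ACC=4
Event 3 (EXEC): [MAIN] PC=2: INC 3 -> ACC=7
Event 4 (EXEC): [MAIN] PC=3: NOP
Event 5 (EXEC): [MAIN] PC=4: INC 4 -> ACC=11
Event 6 (EXEC): [MAIN] PC=5: DEC 2 -> ACC=9
Event 7 (EXEC): [MAIN] PC=6: INC 4 -> ACC=13
Event 8 (EXEC): [MAIN] PC=7: HALT

Answer: 13 MAIN 0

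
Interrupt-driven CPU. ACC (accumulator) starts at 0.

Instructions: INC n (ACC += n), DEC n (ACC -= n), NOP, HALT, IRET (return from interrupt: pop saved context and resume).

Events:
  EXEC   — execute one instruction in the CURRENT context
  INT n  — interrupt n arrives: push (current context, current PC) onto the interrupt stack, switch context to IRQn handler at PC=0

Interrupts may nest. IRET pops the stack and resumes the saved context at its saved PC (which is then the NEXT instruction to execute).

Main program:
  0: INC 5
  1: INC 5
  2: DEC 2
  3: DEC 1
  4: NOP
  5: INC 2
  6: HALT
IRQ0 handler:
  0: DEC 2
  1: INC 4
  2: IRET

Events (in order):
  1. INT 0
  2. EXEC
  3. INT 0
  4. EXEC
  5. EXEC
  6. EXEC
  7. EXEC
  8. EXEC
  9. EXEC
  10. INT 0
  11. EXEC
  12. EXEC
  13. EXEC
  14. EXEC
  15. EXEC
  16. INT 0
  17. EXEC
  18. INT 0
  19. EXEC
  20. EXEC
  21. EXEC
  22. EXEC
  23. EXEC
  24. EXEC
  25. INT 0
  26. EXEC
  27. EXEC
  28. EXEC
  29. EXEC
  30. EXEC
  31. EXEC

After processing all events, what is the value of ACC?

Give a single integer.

Answer: 21

Derivation:
Event 1 (INT 0): INT 0 arrives: push (MAIN, PC=0), enter IRQ0 at PC=0 (depth now 1)
Event 2 (EXEC): [IRQ0] PC=0: DEC 2 -> ACC=-2
Event 3 (INT 0): INT 0 arrives: push (IRQ0, PC=1), enter IRQ0 at PC=0 (depth now 2)
Event 4 (EXEC): [IRQ0] PC=0: DEC 2 -> ACC=-4
Event 5 (EXEC): [IRQ0] PC=1: INC 4 -> ACC=0
Event 6 (EXEC): [IRQ0] PC=2: IRET -> resume IRQ0 at PC=1 (depth now 1)
Event 7 (EXEC): [IRQ0] PC=1: INC 4 -> ACC=4
Event 8 (EXEC): [IRQ0] PC=2: IRET -> resume MAIN at PC=0 (depth now 0)
Event 9 (EXEC): [MAIN] PC=0: INC 5 -> ACC=9
Event 10 (INT 0): INT 0 arrives: push (MAIN, PC=1), enter IRQ0 at PC=0 (depth now 1)
Event 11 (EXEC): [IRQ0] PC=0: DEC 2 -> ACC=7
Event 12 (EXEC): [IRQ0] PC=1: INC 4 -> ACC=11
Event 13 (EXEC): [IRQ0] PC=2: IRET -> resume MAIN at PC=1 (depth now 0)
Event 14 (EXEC): [MAIN] PC=1: INC 5 -> ACC=16
Event 15 (EXEC): [MAIN] PC=2: DEC 2 -> ACC=14
Event 16 (INT 0): INT 0 arrives: push (MAIN, PC=3), enter IRQ0 at PC=0 (depth now 1)
Event 17 (EXEC): [IRQ0] PC=0: DEC 2 -> ACC=12
Event 18 (INT 0): INT 0 arrives: push (IRQ0, PC=1), enter IRQ0 at PC=0 (depth now 2)
Event 19 (EXEC): [IRQ0] PC=0: DEC 2 -> ACC=10
Event 20 (EXEC): [IRQ0] PC=1: INC 4 -> ACC=14
Event 21 (EXEC): [IRQ0] PC=2: IRET -> resume IRQ0 at PC=1 (depth now 1)
Event 22 (EXEC): [IRQ0] PC=1: INC 4 -> ACC=18
Event 23 (EXEC): [IRQ0] PC=2: IRET -> resume MAIN at PC=3 (depth now 0)
Event 24 (EXEC): [MAIN] PC=3: DEC 1 -> ACC=17
Event 25 (INT 0): INT 0 arrives: push (MAIN, PC=4), enter IRQ0 at PC=0 (depth now 1)
Event 26 (EXEC): [IRQ0] PC=0: DEC 2 -> ACC=15
Event 27 (EXEC): [IRQ0] PC=1: INC 4 -> ACC=19
Event 28 (EXEC): [IRQ0] PC=2: IRET -> resume MAIN at PC=4 (depth now 0)
Event 29 (EXEC): [MAIN] PC=4: NOP
Event 30 (EXEC): [MAIN] PC=5: INC 2 -> ACC=21
Event 31 (EXEC): [MAIN] PC=6: HALT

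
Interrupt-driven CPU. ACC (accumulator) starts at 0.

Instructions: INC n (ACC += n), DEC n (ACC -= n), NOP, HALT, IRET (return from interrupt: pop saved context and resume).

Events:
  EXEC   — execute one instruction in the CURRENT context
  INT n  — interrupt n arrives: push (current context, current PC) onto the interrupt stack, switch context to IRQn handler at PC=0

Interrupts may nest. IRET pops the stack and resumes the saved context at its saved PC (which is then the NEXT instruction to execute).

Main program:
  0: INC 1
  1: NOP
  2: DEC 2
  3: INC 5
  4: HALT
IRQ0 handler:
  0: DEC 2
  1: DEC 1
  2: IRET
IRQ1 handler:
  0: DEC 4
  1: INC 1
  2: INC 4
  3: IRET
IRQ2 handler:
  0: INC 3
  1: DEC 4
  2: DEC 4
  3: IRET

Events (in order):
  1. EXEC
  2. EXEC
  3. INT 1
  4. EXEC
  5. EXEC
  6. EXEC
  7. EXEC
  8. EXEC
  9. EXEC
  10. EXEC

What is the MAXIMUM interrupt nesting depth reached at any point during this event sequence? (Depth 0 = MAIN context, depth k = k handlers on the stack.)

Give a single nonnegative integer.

Event 1 (EXEC): [MAIN] PC=0: INC 1 -> ACC=1 [depth=0]
Event 2 (EXEC): [MAIN] PC=1: NOP [depth=0]
Event 3 (INT 1): INT 1 arrives: push (MAIN, PC=2), enter IRQ1 at PC=0 (depth now 1) [depth=1]
Event 4 (EXEC): [IRQ1] PC=0: DEC 4 -> ACC=-3 [depth=1]
Event 5 (EXEC): [IRQ1] PC=1: INC 1 -> ACC=-2 [depth=1]
Event 6 (EXEC): [IRQ1] PC=2: INC 4 -> ACC=2 [depth=1]
Event 7 (EXEC): [IRQ1] PC=3: IRET -> resume MAIN at PC=2 (depth now 0) [depth=0]
Event 8 (EXEC): [MAIN] PC=2: DEC 2 -> ACC=0 [depth=0]
Event 9 (EXEC): [MAIN] PC=3: INC 5 -> ACC=5 [depth=0]
Event 10 (EXEC): [MAIN] PC=4: HALT [depth=0]
Max depth observed: 1

Answer: 1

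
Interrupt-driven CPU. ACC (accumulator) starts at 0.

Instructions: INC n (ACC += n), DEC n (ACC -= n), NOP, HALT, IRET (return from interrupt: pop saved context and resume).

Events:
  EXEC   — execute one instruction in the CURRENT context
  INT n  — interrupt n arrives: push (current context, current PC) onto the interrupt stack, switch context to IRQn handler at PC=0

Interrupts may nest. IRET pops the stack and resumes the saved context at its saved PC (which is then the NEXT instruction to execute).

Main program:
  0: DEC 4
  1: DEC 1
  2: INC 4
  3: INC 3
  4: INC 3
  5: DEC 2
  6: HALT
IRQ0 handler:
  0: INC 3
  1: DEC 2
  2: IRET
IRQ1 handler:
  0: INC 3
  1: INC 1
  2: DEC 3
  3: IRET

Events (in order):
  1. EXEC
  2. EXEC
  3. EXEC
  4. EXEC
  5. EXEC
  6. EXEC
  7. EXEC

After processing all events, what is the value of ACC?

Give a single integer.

Event 1 (EXEC): [MAIN] PC=0: DEC 4 -> ACC=-4
Event 2 (EXEC): [MAIN] PC=1: DEC 1 -> ACC=-5
Event 3 (EXEC): [MAIN] PC=2: INC 4 -> ACC=-1
Event 4 (EXEC): [MAIN] PC=3: INC 3 -> ACC=2
Event 5 (EXEC): [MAIN] PC=4: INC 3 -> ACC=5
Event 6 (EXEC): [MAIN] PC=5: DEC 2 -> ACC=3
Event 7 (EXEC): [MAIN] PC=6: HALT

Answer: 3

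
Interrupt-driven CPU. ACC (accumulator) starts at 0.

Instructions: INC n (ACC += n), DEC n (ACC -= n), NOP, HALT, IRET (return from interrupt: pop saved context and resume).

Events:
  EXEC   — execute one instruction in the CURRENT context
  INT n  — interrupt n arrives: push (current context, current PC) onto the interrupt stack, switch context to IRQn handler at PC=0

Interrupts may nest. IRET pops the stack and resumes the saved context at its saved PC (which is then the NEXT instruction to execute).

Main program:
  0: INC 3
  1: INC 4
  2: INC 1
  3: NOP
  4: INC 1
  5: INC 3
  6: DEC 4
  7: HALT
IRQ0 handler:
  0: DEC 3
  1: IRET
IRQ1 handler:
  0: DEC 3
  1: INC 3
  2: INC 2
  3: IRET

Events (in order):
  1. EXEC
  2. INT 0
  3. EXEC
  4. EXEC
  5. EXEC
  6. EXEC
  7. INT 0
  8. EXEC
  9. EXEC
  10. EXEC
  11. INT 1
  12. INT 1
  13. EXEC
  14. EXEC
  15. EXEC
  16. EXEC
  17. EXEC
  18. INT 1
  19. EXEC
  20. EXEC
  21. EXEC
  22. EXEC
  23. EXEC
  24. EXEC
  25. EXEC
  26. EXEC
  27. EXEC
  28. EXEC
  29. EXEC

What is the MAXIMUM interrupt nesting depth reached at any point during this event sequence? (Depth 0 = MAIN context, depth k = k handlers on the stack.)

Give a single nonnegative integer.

Answer: 2

Derivation:
Event 1 (EXEC): [MAIN] PC=0: INC 3 -> ACC=3 [depth=0]
Event 2 (INT 0): INT 0 arrives: push (MAIN, PC=1), enter IRQ0 at PC=0 (depth now 1) [depth=1]
Event 3 (EXEC): [IRQ0] PC=0: DEC 3 -> ACC=0 [depth=1]
Event 4 (EXEC): [IRQ0] PC=1: IRET -> resume MAIN at PC=1 (depth now 0) [depth=0]
Event 5 (EXEC): [MAIN] PC=1: INC 4 -> ACC=4 [depth=0]
Event 6 (EXEC): [MAIN] PC=2: INC 1 -> ACC=5 [depth=0]
Event 7 (INT 0): INT 0 arrives: push (MAIN, PC=3), enter IRQ0 at PC=0 (depth now 1) [depth=1]
Event 8 (EXEC): [IRQ0] PC=0: DEC 3 -> ACC=2 [depth=1]
Event 9 (EXEC): [IRQ0] PC=1: IRET -> resume MAIN at PC=3 (depth now 0) [depth=0]
Event 10 (EXEC): [MAIN] PC=3: NOP [depth=0]
Event 11 (INT 1): INT 1 arrives: push (MAIN, PC=4), enter IRQ1 at PC=0 (depth now 1) [depth=1]
Event 12 (INT 1): INT 1 arrives: push (IRQ1, PC=0), enter IRQ1 at PC=0 (depth now 2) [depth=2]
Event 13 (EXEC): [IRQ1] PC=0: DEC 3 -> ACC=-1 [depth=2]
Event 14 (EXEC): [IRQ1] PC=1: INC 3 -> ACC=2 [depth=2]
Event 15 (EXEC): [IRQ1] PC=2: INC 2 -> ACC=4 [depth=2]
Event 16 (EXEC): [IRQ1] PC=3: IRET -> resume IRQ1 at PC=0 (depth now 1) [depth=1]
Event 17 (EXEC): [IRQ1] PC=0: DEC 3 -> ACC=1 [depth=1]
Event 18 (INT 1): INT 1 arrives: push (IRQ1, PC=1), enter IRQ1 at PC=0 (depth now 2) [depth=2]
Event 19 (EXEC): [IRQ1] PC=0: DEC 3 -> ACC=-2 [depth=2]
Event 20 (EXEC): [IRQ1] PC=1: INC 3 -> ACC=1 [depth=2]
Event 21 (EXEC): [IRQ1] PC=2: INC 2 -> ACC=3 [depth=2]
Event 22 (EXEC): [IRQ1] PC=3: IRET -> resume IRQ1 at PC=1 (depth now 1) [depth=1]
Event 23 (EXEC): [IRQ1] PC=1: INC 3 -> ACC=6 [depth=1]
Event 24 (EXEC): [IRQ1] PC=2: INC 2 -> ACC=8 [depth=1]
Event 25 (EXEC): [IRQ1] PC=3: IRET -> resume MAIN at PC=4 (depth now 0) [depth=0]
Event 26 (EXEC): [MAIN] PC=4: INC 1 -> ACC=9 [depth=0]
Event 27 (EXEC): [MAIN] PC=5: INC 3 -> ACC=12 [depth=0]
Event 28 (EXEC): [MAIN] PC=6: DEC 4 -> ACC=8 [depth=0]
Event 29 (EXEC): [MAIN] PC=7: HALT [depth=0]
Max depth observed: 2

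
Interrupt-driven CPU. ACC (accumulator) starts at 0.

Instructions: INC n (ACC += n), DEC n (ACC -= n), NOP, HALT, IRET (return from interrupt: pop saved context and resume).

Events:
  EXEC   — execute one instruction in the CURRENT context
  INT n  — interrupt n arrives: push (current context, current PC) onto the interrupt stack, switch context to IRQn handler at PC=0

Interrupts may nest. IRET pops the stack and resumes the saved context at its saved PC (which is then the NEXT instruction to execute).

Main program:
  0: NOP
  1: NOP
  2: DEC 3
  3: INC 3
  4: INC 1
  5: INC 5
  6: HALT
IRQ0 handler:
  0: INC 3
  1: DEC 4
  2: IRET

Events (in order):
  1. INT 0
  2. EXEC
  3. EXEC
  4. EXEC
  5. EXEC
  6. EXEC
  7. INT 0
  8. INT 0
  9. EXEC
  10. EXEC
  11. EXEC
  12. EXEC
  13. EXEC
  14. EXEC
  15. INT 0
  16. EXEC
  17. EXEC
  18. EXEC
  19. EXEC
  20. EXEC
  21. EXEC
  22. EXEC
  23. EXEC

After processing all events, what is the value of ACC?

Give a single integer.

Event 1 (INT 0): INT 0 arrives: push (MAIN, PC=0), enter IRQ0 at PC=0 (depth now 1)
Event 2 (EXEC): [IRQ0] PC=0: INC 3 -> ACC=3
Event 3 (EXEC): [IRQ0] PC=1: DEC 4 -> ACC=-1
Event 4 (EXEC): [IRQ0] PC=2: IRET -> resume MAIN at PC=0 (depth now 0)
Event 5 (EXEC): [MAIN] PC=0: NOP
Event 6 (EXEC): [MAIN] PC=1: NOP
Event 7 (INT 0): INT 0 arrives: push (MAIN, PC=2), enter IRQ0 at PC=0 (depth now 1)
Event 8 (INT 0): INT 0 arrives: push (IRQ0, PC=0), enter IRQ0 at PC=0 (depth now 2)
Event 9 (EXEC): [IRQ0] PC=0: INC 3 -> ACC=2
Event 10 (EXEC): [IRQ0] PC=1: DEC 4 -> ACC=-2
Event 11 (EXEC): [IRQ0] PC=2: IRET -> resume IRQ0 at PC=0 (depth now 1)
Event 12 (EXEC): [IRQ0] PC=0: INC 3 -> ACC=1
Event 13 (EXEC): [IRQ0] PC=1: DEC 4 -> ACC=-3
Event 14 (EXEC): [IRQ0] PC=2: IRET -> resume MAIN at PC=2 (depth now 0)
Event 15 (INT 0): INT 0 arrives: push (MAIN, PC=2), enter IRQ0 at PC=0 (depth now 1)
Event 16 (EXEC): [IRQ0] PC=0: INC 3 -> ACC=0
Event 17 (EXEC): [IRQ0] PC=1: DEC 4 -> ACC=-4
Event 18 (EXEC): [IRQ0] PC=2: IRET -> resume MAIN at PC=2 (depth now 0)
Event 19 (EXEC): [MAIN] PC=2: DEC 3 -> ACC=-7
Event 20 (EXEC): [MAIN] PC=3: INC 3 -> ACC=-4
Event 21 (EXEC): [MAIN] PC=4: INC 1 -> ACC=-3
Event 22 (EXEC): [MAIN] PC=5: INC 5 -> ACC=2
Event 23 (EXEC): [MAIN] PC=6: HALT

Answer: 2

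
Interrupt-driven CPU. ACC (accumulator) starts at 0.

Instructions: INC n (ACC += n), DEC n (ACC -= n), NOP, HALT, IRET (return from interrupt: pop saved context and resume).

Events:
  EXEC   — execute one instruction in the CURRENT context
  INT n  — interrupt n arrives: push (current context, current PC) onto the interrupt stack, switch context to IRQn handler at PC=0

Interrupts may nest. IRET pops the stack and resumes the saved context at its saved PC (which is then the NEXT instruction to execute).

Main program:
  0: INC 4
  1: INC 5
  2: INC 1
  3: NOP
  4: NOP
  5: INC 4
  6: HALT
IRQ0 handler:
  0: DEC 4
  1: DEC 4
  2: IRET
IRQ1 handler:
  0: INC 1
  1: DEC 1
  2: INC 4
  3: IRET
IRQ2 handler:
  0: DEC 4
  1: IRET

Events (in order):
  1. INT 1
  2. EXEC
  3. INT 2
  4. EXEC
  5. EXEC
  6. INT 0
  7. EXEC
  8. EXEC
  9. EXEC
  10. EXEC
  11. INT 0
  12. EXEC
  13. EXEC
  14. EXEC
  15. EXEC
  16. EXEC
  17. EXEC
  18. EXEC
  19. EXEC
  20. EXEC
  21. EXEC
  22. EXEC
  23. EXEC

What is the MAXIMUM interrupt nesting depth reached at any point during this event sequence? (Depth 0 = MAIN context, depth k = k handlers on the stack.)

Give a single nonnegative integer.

Answer: 2

Derivation:
Event 1 (INT 1): INT 1 arrives: push (MAIN, PC=0), enter IRQ1 at PC=0 (depth now 1) [depth=1]
Event 2 (EXEC): [IRQ1] PC=0: INC 1 -> ACC=1 [depth=1]
Event 3 (INT 2): INT 2 arrives: push (IRQ1, PC=1), enter IRQ2 at PC=0 (depth now 2) [depth=2]
Event 4 (EXEC): [IRQ2] PC=0: DEC 4 -> ACC=-3 [depth=2]
Event 5 (EXEC): [IRQ2] PC=1: IRET -> resume IRQ1 at PC=1 (depth now 1) [depth=1]
Event 6 (INT 0): INT 0 arrives: push (IRQ1, PC=1), enter IRQ0 at PC=0 (depth now 2) [depth=2]
Event 7 (EXEC): [IRQ0] PC=0: DEC 4 -> ACC=-7 [depth=2]
Event 8 (EXEC): [IRQ0] PC=1: DEC 4 -> ACC=-11 [depth=2]
Event 9 (EXEC): [IRQ0] PC=2: IRET -> resume IRQ1 at PC=1 (depth now 1) [depth=1]
Event 10 (EXEC): [IRQ1] PC=1: DEC 1 -> ACC=-12 [depth=1]
Event 11 (INT 0): INT 0 arrives: push (IRQ1, PC=2), enter IRQ0 at PC=0 (depth now 2) [depth=2]
Event 12 (EXEC): [IRQ0] PC=0: DEC 4 -> ACC=-16 [depth=2]
Event 13 (EXEC): [IRQ0] PC=1: DEC 4 -> ACC=-20 [depth=2]
Event 14 (EXEC): [IRQ0] PC=2: IRET -> resume IRQ1 at PC=2 (depth now 1) [depth=1]
Event 15 (EXEC): [IRQ1] PC=2: INC 4 -> ACC=-16 [depth=1]
Event 16 (EXEC): [IRQ1] PC=3: IRET -> resume MAIN at PC=0 (depth now 0) [depth=0]
Event 17 (EXEC): [MAIN] PC=0: INC 4 -> ACC=-12 [depth=0]
Event 18 (EXEC): [MAIN] PC=1: INC 5 -> ACC=-7 [depth=0]
Event 19 (EXEC): [MAIN] PC=2: INC 1 -> ACC=-6 [depth=0]
Event 20 (EXEC): [MAIN] PC=3: NOP [depth=0]
Event 21 (EXEC): [MAIN] PC=4: NOP [depth=0]
Event 22 (EXEC): [MAIN] PC=5: INC 4 -> ACC=-2 [depth=0]
Event 23 (EXEC): [MAIN] PC=6: HALT [depth=0]
Max depth observed: 2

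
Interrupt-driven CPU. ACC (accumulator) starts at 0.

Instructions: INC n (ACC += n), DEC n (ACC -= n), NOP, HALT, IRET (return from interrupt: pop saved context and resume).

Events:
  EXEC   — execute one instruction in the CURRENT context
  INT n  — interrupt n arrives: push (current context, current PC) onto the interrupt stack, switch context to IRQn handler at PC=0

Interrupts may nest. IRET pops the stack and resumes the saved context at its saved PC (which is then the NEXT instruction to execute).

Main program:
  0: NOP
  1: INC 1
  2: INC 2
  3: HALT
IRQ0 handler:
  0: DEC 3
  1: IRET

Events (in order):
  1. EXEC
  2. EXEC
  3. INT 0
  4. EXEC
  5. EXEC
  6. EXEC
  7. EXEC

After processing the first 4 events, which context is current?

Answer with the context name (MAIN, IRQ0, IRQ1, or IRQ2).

Answer: IRQ0

Derivation:
Event 1 (EXEC): [MAIN] PC=0: NOP
Event 2 (EXEC): [MAIN] PC=1: INC 1 -> ACC=1
Event 3 (INT 0): INT 0 arrives: push (MAIN, PC=2), enter IRQ0 at PC=0 (depth now 1)
Event 4 (EXEC): [IRQ0] PC=0: DEC 3 -> ACC=-2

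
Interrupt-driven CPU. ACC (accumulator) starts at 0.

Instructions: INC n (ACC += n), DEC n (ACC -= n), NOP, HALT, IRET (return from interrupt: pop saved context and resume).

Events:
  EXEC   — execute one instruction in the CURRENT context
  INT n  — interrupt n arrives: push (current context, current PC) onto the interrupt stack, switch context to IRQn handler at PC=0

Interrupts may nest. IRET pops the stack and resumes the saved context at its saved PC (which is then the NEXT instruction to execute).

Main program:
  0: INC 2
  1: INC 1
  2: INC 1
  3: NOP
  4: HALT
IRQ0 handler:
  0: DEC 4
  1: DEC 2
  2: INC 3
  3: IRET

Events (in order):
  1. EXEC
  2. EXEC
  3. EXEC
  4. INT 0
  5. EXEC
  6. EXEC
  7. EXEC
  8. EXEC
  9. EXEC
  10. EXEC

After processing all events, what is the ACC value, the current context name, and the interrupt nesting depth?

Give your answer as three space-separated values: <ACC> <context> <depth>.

Event 1 (EXEC): [MAIN] PC=0: INC 2 -> ACC=2
Event 2 (EXEC): [MAIN] PC=1: INC 1 -> ACC=3
Event 3 (EXEC): [MAIN] PC=2: INC 1 -> ACC=4
Event 4 (INT 0): INT 0 arrives: push (MAIN, PC=3), enter IRQ0 at PC=0 (depth now 1)
Event 5 (EXEC): [IRQ0] PC=0: DEC 4 -> ACC=0
Event 6 (EXEC): [IRQ0] PC=1: DEC 2 -> ACC=-2
Event 7 (EXEC): [IRQ0] PC=2: INC 3 -> ACC=1
Event 8 (EXEC): [IRQ0] PC=3: IRET -> resume MAIN at PC=3 (depth now 0)
Event 9 (EXEC): [MAIN] PC=3: NOP
Event 10 (EXEC): [MAIN] PC=4: HALT

Answer: 1 MAIN 0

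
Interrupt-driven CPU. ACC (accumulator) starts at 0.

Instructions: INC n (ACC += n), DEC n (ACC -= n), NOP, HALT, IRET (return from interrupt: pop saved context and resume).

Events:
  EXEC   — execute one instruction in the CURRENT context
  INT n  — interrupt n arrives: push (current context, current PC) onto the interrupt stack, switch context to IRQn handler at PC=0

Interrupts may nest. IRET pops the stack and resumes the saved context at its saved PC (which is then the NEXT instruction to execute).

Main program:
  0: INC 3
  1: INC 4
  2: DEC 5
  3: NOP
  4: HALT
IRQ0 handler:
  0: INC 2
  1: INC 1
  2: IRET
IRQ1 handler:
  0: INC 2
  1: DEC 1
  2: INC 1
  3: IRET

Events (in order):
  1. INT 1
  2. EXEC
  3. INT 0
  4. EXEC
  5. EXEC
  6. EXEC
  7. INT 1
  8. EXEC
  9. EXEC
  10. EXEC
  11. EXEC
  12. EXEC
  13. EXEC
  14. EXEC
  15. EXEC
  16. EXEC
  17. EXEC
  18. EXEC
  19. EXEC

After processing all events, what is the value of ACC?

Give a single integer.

Event 1 (INT 1): INT 1 arrives: push (MAIN, PC=0), enter IRQ1 at PC=0 (depth now 1)
Event 2 (EXEC): [IRQ1] PC=0: INC 2 -> ACC=2
Event 3 (INT 0): INT 0 arrives: push (IRQ1, PC=1), enter IRQ0 at PC=0 (depth now 2)
Event 4 (EXEC): [IRQ0] PC=0: INC 2 -> ACC=4
Event 5 (EXEC): [IRQ0] PC=1: INC 1 -> ACC=5
Event 6 (EXEC): [IRQ0] PC=2: IRET -> resume IRQ1 at PC=1 (depth now 1)
Event 7 (INT 1): INT 1 arrives: push (IRQ1, PC=1), enter IRQ1 at PC=0 (depth now 2)
Event 8 (EXEC): [IRQ1] PC=0: INC 2 -> ACC=7
Event 9 (EXEC): [IRQ1] PC=1: DEC 1 -> ACC=6
Event 10 (EXEC): [IRQ1] PC=2: INC 1 -> ACC=7
Event 11 (EXEC): [IRQ1] PC=3: IRET -> resume IRQ1 at PC=1 (depth now 1)
Event 12 (EXEC): [IRQ1] PC=1: DEC 1 -> ACC=6
Event 13 (EXEC): [IRQ1] PC=2: INC 1 -> ACC=7
Event 14 (EXEC): [IRQ1] PC=3: IRET -> resume MAIN at PC=0 (depth now 0)
Event 15 (EXEC): [MAIN] PC=0: INC 3 -> ACC=10
Event 16 (EXEC): [MAIN] PC=1: INC 4 -> ACC=14
Event 17 (EXEC): [MAIN] PC=2: DEC 5 -> ACC=9
Event 18 (EXEC): [MAIN] PC=3: NOP
Event 19 (EXEC): [MAIN] PC=4: HALT

Answer: 9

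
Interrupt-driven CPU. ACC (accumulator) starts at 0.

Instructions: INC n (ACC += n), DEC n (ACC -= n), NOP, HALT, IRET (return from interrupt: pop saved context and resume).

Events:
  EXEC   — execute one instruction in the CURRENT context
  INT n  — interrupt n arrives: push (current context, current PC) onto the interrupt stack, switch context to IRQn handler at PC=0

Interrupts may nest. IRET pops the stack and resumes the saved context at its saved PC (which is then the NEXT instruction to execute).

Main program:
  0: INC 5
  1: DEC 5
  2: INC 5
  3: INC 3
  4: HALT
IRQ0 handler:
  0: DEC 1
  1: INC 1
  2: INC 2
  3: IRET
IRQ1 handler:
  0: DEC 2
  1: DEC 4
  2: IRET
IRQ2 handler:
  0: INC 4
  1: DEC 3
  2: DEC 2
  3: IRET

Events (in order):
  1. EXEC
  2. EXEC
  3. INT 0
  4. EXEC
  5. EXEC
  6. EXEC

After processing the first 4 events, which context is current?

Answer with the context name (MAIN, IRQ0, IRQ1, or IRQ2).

Answer: IRQ0

Derivation:
Event 1 (EXEC): [MAIN] PC=0: INC 5 -> ACC=5
Event 2 (EXEC): [MAIN] PC=1: DEC 5 -> ACC=0
Event 3 (INT 0): INT 0 arrives: push (MAIN, PC=2), enter IRQ0 at PC=0 (depth now 1)
Event 4 (EXEC): [IRQ0] PC=0: DEC 1 -> ACC=-1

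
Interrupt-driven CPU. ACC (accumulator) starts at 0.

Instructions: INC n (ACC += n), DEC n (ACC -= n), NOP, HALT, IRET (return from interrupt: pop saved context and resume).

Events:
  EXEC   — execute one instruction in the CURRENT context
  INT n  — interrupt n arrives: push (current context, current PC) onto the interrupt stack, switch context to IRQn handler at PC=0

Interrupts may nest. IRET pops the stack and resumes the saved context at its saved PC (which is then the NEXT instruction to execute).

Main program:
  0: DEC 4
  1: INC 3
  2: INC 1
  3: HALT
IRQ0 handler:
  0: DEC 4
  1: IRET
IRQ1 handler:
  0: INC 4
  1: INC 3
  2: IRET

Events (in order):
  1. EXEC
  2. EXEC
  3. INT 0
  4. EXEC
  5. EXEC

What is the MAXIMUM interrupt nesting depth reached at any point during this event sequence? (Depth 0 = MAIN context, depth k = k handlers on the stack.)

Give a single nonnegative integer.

Event 1 (EXEC): [MAIN] PC=0: DEC 4 -> ACC=-4 [depth=0]
Event 2 (EXEC): [MAIN] PC=1: INC 3 -> ACC=-1 [depth=0]
Event 3 (INT 0): INT 0 arrives: push (MAIN, PC=2), enter IRQ0 at PC=0 (depth now 1) [depth=1]
Event 4 (EXEC): [IRQ0] PC=0: DEC 4 -> ACC=-5 [depth=1]
Event 5 (EXEC): [IRQ0] PC=1: IRET -> resume MAIN at PC=2 (depth now 0) [depth=0]
Max depth observed: 1

Answer: 1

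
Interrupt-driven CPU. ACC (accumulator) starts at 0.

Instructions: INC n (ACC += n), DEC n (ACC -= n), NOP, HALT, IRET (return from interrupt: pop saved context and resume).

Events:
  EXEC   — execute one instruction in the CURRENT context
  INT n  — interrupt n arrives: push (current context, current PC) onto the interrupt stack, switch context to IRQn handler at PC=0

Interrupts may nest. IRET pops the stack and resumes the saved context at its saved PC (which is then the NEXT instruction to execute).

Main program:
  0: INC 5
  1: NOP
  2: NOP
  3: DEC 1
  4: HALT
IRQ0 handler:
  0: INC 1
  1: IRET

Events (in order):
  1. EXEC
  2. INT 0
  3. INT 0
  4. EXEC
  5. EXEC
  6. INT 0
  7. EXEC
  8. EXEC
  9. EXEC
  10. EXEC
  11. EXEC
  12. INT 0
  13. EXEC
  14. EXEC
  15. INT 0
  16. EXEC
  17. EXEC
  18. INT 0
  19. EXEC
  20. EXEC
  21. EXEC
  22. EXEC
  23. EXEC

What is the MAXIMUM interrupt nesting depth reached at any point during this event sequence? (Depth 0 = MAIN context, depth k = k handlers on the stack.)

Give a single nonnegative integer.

Event 1 (EXEC): [MAIN] PC=0: INC 5 -> ACC=5 [depth=0]
Event 2 (INT 0): INT 0 arrives: push (MAIN, PC=1), enter IRQ0 at PC=0 (depth now 1) [depth=1]
Event 3 (INT 0): INT 0 arrives: push (IRQ0, PC=0), enter IRQ0 at PC=0 (depth now 2) [depth=2]
Event 4 (EXEC): [IRQ0] PC=0: INC 1 -> ACC=6 [depth=2]
Event 5 (EXEC): [IRQ0] PC=1: IRET -> resume IRQ0 at PC=0 (depth now 1) [depth=1]
Event 6 (INT 0): INT 0 arrives: push (IRQ0, PC=0), enter IRQ0 at PC=0 (depth now 2) [depth=2]
Event 7 (EXEC): [IRQ0] PC=0: INC 1 -> ACC=7 [depth=2]
Event 8 (EXEC): [IRQ0] PC=1: IRET -> resume IRQ0 at PC=0 (depth now 1) [depth=1]
Event 9 (EXEC): [IRQ0] PC=0: INC 1 -> ACC=8 [depth=1]
Event 10 (EXEC): [IRQ0] PC=1: IRET -> resume MAIN at PC=1 (depth now 0) [depth=0]
Event 11 (EXEC): [MAIN] PC=1: NOP [depth=0]
Event 12 (INT 0): INT 0 arrives: push (MAIN, PC=2), enter IRQ0 at PC=0 (depth now 1) [depth=1]
Event 13 (EXEC): [IRQ0] PC=0: INC 1 -> ACC=9 [depth=1]
Event 14 (EXEC): [IRQ0] PC=1: IRET -> resume MAIN at PC=2 (depth now 0) [depth=0]
Event 15 (INT 0): INT 0 arrives: push (MAIN, PC=2), enter IRQ0 at PC=0 (depth now 1) [depth=1]
Event 16 (EXEC): [IRQ0] PC=0: INC 1 -> ACC=10 [depth=1]
Event 17 (EXEC): [IRQ0] PC=1: IRET -> resume MAIN at PC=2 (depth now 0) [depth=0]
Event 18 (INT 0): INT 0 arrives: push (MAIN, PC=2), enter IRQ0 at PC=0 (depth now 1) [depth=1]
Event 19 (EXEC): [IRQ0] PC=0: INC 1 -> ACC=11 [depth=1]
Event 20 (EXEC): [IRQ0] PC=1: IRET -> resume MAIN at PC=2 (depth now 0) [depth=0]
Event 21 (EXEC): [MAIN] PC=2: NOP [depth=0]
Event 22 (EXEC): [MAIN] PC=3: DEC 1 -> ACC=10 [depth=0]
Event 23 (EXEC): [MAIN] PC=4: HALT [depth=0]
Max depth observed: 2

Answer: 2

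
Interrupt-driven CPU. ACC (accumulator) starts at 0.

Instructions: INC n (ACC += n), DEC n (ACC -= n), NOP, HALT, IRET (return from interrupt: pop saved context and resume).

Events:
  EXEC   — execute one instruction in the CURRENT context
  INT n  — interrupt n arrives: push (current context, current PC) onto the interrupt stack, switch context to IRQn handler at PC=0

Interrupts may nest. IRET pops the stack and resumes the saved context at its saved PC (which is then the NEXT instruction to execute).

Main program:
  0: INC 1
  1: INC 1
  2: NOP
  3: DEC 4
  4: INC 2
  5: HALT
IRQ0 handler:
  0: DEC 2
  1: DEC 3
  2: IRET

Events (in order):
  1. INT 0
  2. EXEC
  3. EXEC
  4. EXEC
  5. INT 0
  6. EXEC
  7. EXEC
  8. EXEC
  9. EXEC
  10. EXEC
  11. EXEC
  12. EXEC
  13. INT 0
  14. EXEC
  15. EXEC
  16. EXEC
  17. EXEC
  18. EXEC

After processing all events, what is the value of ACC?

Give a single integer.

Answer: -15

Derivation:
Event 1 (INT 0): INT 0 arrives: push (MAIN, PC=0), enter IRQ0 at PC=0 (depth now 1)
Event 2 (EXEC): [IRQ0] PC=0: DEC 2 -> ACC=-2
Event 3 (EXEC): [IRQ0] PC=1: DEC 3 -> ACC=-5
Event 4 (EXEC): [IRQ0] PC=2: IRET -> resume MAIN at PC=0 (depth now 0)
Event 5 (INT 0): INT 0 arrives: push (MAIN, PC=0), enter IRQ0 at PC=0 (depth now 1)
Event 6 (EXEC): [IRQ0] PC=0: DEC 2 -> ACC=-7
Event 7 (EXEC): [IRQ0] PC=1: DEC 3 -> ACC=-10
Event 8 (EXEC): [IRQ0] PC=2: IRET -> resume MAIN at PC=0 (depth now 0)
Event 9 (EXEC): [MAIN] PC=0: INC 1 -> ACC=-9
Event 10 (EXEC): [MAIN] PC=1: INC 1 -> ACC=-8
Event 11 (EXEC): [MAIN] PC=2: NOP
Event 12 (EXEC): [MAIN] PC=3: DEC 4 -> ACC=-12
Event 13 (INT 0): INT 0 arrives: push (MAIN, PC=4), enter IRQ0 at PC=0 (depth now 1)
Event 14 (EXEC): [IRQ0] PC=0: DEC 2 -> ACC=-14
Event 15 (EXEC): [IRQ0] PC=1: DEC 3 -> ACC=-17
Event 16 (EXEC): [IRQ0] PC=2: IRET -> resume MAIN at PC=4 (depth now 0)
Event 17 (EXEC): [MAIN] PC=4: INC 2 -> ACC=-15
Event 18 (EXEC): [MAIN] PC=5: HALT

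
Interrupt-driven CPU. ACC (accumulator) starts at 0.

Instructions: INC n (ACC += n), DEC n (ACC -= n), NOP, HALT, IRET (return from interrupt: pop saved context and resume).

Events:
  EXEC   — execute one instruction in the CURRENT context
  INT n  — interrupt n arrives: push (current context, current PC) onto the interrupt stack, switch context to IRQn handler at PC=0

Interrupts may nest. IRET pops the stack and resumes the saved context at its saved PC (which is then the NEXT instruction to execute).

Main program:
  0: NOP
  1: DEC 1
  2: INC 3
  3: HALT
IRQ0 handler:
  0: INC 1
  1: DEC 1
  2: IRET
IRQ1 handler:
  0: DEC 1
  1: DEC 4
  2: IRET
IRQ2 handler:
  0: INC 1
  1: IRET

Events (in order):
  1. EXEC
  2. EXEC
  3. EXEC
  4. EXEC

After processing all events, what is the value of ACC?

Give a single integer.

Answer: 2

Derivation:
Event 1 (EXEC): [MAIN] PC=0: NOP
Event 2 (EXEC): [MAIN] PC=1: DEC 1 -> ACC=-1
Event 3 (EXEC): [MAIN] PC=2: INC 3 -> ACC=2
Event 4 (EXEC): [MAIN] PC=3: HALT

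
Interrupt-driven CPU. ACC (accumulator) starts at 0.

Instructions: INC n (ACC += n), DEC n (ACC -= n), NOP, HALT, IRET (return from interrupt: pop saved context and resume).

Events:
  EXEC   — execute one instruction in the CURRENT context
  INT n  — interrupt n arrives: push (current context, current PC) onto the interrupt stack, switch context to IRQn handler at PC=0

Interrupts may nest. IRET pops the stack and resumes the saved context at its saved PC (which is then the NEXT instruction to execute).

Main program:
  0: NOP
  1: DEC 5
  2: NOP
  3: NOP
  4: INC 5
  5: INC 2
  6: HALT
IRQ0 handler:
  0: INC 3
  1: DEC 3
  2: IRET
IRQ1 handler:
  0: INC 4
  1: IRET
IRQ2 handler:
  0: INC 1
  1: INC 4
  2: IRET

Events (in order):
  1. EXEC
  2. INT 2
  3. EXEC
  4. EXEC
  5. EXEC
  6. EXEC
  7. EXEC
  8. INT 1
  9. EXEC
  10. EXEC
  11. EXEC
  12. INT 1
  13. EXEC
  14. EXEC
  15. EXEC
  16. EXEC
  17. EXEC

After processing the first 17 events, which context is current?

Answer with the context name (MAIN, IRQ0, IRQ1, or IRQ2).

Answer: MAIN

Derivation:
Event 1 (EXEC): [MAIN] PC=0: NOP
Event 2 (INT 2): INT 2 arrives: push (MAIN, PC=1), enter IRQ2 at PC=0 (depth now 1)
Event 3 (EXEC): [IRQ2] PC=0: INC 1 -> ACC=1
Event 4 (EXEC): [IRQ2] PC=1: INC 4 -> ACC=5
Event 5 (EXEC): [IRQ2] PC=2: IRET -> resume MAIN at PC=1 (depth now 0)
Event 6 (EXEC): [MAIN] PC=1: DEC 5 -> ACC=0
Event 7 (EXEC): [MAIN] PC=2: NOP
Event 8 (INT 1): INT 1 arrives: push (MAIN, PC=3), enter IRQ1 at PC=0 (depth now 1)
Event 9 (EXEC): [IRQ1] PC=0: INC 4 -> ACC=4
Event 10 (EXEC): [IRQ1] PC=1: IRET -> resume MAIN at PC=3 (depth now 0)
Event 11 (EXEC): [MAIN] PC=3: NOP
Event 12 (INT 1): INT 1 arrives: push (MAIN, PC=4), enter IRQ1 at PC=0 (depth now 1)
Event 13 (EXEC): [IRQ1] PC=0: INC 4 -> ACC=8
Event 14 (EXEC): [IRQ1] PC=1: IRET -> resume MAIN at PC=4 (depth now 0)
Event 15 (EXEC): [MAIN] PC=4: INC 5 -> ACC=13
Event 16 (EXEC): [MAIN] PC=5: INC 2 -> ACC=15
Event 17 (EXEC): [MAIN] PC=6: HALT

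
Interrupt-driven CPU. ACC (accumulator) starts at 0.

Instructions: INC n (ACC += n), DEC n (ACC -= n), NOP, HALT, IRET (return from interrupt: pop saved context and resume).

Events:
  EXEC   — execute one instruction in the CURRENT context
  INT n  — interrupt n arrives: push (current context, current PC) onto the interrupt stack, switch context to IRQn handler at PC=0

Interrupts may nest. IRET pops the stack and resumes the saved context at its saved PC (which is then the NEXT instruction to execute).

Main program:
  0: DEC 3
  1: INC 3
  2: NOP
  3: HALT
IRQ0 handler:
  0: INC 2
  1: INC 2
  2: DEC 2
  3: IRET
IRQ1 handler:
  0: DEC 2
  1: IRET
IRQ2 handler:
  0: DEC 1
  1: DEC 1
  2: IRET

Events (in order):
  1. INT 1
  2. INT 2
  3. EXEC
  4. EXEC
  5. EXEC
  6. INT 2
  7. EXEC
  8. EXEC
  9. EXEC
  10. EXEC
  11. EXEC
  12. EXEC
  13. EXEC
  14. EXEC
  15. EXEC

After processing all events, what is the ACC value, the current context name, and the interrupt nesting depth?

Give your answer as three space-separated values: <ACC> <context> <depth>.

Event 1 (INT 1): INT 1 arrives: push (MAIN, PC=0), enter IRQ1 at PC=0 (depth now 1)
Event 2 (INT 2): INT 2 arrives: push (IRQ1, PC=0), enter IRQ2 at PC=0 (depth now 2)
Event 3 (EXEC): [IRQ2] PC=0: DEC 1 -> ACC=-1
Event 4 (EXEC): [IRQ2] PC=1: DEC 1 -> ACC=-2
Event 5 (EXEC): [IRQ2] PC=2: IRET -> resume IRQ1 at PC=0 (depth now 1)
Event 6 (INT 2): INT 2 arrives: push (IRQ1, PC=0), enter IRQ2 at PC=0 (depth now 2)
Event 7 (EXEC): [IRQ2] PC=0: DEC 1 -> ACC=-3
Event 8 (EXEC): [IRQ2] PC=1: DEC 1 -> ACC=-4
Event 9 (EXEC): [IRQ2] PC=2: IRET -> resume IRQ1 at PC=0 (depth now 1)
Event 10 (EXEC): [IRQ1] PC=0: DEC 2 -> ACC=-6
Event 11 (EXEC): [IRQ1] PC=1: IRET -> resume MAIN at PC=0 (depth now 0)
Event 12 (EXEC): [MAIN] PC=0: DEC 3 -> ACC=-9
Event 13 (EXEC): [MAIN] PC=1: INC 3 -> ACC=-6
Event 14 (EXEC): [MAIN] PC=2: NOP
Event 15 (EXEC): [MAIN] PC=3: HALT

Answer: -6 MAIN 0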